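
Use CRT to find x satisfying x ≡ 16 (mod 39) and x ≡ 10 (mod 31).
289

Using Chinese Remainder Theorem:
M = 39 × 31 = 1209
M1 = 31, M2 = 39
y1 = 31^(-1) mod 39 = 34
y2 = 39^(-1) mod 31 = 4
x = (16×31×34 + 10×39×4) mod 1209 = 289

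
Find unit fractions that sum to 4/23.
1/6 + 1/138

Greedy algorithm:
4/23: ceiling(23/4) = 6, use 1/6
1/138: ceiling(138/1) = 138, use 1/138
Result: 4/23 = 1/6 + 1/138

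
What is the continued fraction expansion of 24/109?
[0; 4, 1, 1, 5, 2]

Euclidean algorithm steps:
24 = 0 × 109 + 24
109 = 4 × 24 + 13
24 = 1 × 13 + 11
13 = 1 × 11 + 2
11 = 5 × 2 + 1
2 = 2 × 1 + 0
Continued fraction: [0; 4, 1, 1, 5, 2]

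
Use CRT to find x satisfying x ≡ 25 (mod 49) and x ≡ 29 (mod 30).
809

Using Chinese Remainder Theorem:
M = 49 × 30 = 1470
M1 = 30, M2 = 49
y1 = 30^(-1) mod 49 = 18
y2 = 49^(-1) mod 30 = 19
x = (25×30×18 + 29×49×19) mod 1470 = 809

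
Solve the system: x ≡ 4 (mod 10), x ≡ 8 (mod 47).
384

Using Chinese Remainder Theorem:
M = 10 × 47 = 470
M1 = 47, M2 = 10
y1 = 47^(-1) mod 10 = 3
y2 = 10^(-1) mod 47 = 33
x = (4×47×3 + 8×10×33) mod 470 = 384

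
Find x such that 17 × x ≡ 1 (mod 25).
3

gcd(17, 25) = 1, so the inverse exists.
Extended Euclidean algorithm on (25, 17):
25 = 1 × 17 + 8  ⟹  8 = (1)·25 + (-1)·17
17 = 2 × 8 + 1  ⟹  1 = (-2)·25 + (3)·17
So (3)·17 ≡ 1 (mod 25), i.e. 17^(-1) ≡ 3 (mod 25).
Check: 17 × 3 = 51 ≡ 1 (mod 25)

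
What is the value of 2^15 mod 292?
64

Repeated squaring. Binary of 15 = 1111.
2^1 ≡ 2 (mod 292); 2^2 ≡ 4 (mod 292); 2^4 ≡ 16 (mod 292); 2^8 ≡ 256 (mod 292)
2^15 = 2^1 × 2^2 × 2^4 × 2^8 ≡ 64 (mod 292)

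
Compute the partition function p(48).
147273

p(n) counts ways to write n as a sum of positive integers (order ignored).
Euler's pentagonal recurrence: p(k) = p(k-1) + p(k-2) - p(k-5) - p(k-7) + p(k-12) + p(k-15) - ... (offsets j(3j∓1)/2, signs ++--, p(0)=1, p(<0)=0).
DP table for k = 0..47: p(0)=1, p(1)=1, p(2)=2, p(3)=3, p(4)=5, p(5)=7, p(6)=11, p(7)=15, p(8)=22, p(9)=30, p(10)=42, p(11)=56, p(12)=77, p(13)=101, p(14)=135, p(15)=176, p(16)=231, p(17)=297, p(18)=385, p(19)=490, p(20)=627, p(21)=792, p(22)=1002, p(23)=1255, p(24)=1575, p(25)=1958, p(26)=2436, p(27)=3010, p(28)=3718, p(29)=4565, p(30)=5604, p(31)=6842, p(32)=8349, p(33)=10143, p(34)=12310, p(35)=14883, p(36)=17977, p(37)=21637, p(38)=26015, p(39)=31185, p(40)=37338, p(41)=44583, p(42)=53174, p(43)=63261, p(44)=75175, p(45)=89134, p(46)=105558, p(47)=124754.
Final step: p(48) = p(47) + p(46) - p(43) - p(41) + p(36) + p(33) - p(26) - p(22) + p(13) + p(8)
= 124754 + 105558 - 63261 - 44583 + 17977 + 10143 - 2436 - 1002 + 101 + 22
= 147273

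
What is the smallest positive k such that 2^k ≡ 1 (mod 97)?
48

97 is prime, so ord(2) divides φ(97) = 96.
Divisors of 96: 1, 2, 3, 4, 6, 8, 12, 16, 24, 32, 48, 96.
Repeated squaring: 2^1 ≡ 2, 2^2 ≡ 4, 2^4 ≡ 16, 2^8 ≡ 62, 2^16 ≡ 61, 2^32 ≡ 35, 2^64 ≡ 61 (mod 97).
Test 2^d mod 97 for each divisor d in increasing order:
2^1 ≡ 2
2^2 ≡ 4
2^3 = 2^2·2^1 ≡ 8
2^4 ≡ 16
2^6 = 2^4·2^2 ≡ 64
2^8 ≡ 62
2^12 = 2^8·2^4 ≡ 22
2^16 ≡ 61
2^24 = 2^16·2^8 ≡ 96
2^32 ≡ 35
2^48 = 2^32·2^16 ≡ 1  ← first divisor giving 1
The order is 48.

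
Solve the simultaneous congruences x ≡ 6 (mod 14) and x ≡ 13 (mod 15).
118

Using Chinese Remainder Theorem:
M = 14 × 15 = 210
M1 = 15, M2 = 14
y1 = 15^(-1) mod 14 = 1
y2 = 14^(-1) mod 15 = 14
x = (6×15×1 + 13×14×14) mod 210 = 118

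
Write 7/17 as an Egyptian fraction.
1/3 + 1/13 + 1/663

Greedy algorithm:
7/17: ceiling(17/7) = 3, use 1/3
4/51: ceiling(51/4) = 13, use 1/13
1/663: ceiling(663/1) = 663, use 1/663
Result: 7/17 = 1/3 + 1/13 + 1/663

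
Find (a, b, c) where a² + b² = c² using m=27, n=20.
(329, 1080, 1129)

Euclid's formula: a = m² - n², b = 2mn, c = m² + n²
m = 27, n = 20
a = 27² - 20² = 729 - 400 = 329
b = 2 × 27 × 20 = 1080
c = 27² + 20² = 729 + 400 = 1129
Verification: 329² + 1080² = 108241 + 1166400 = 1274641 = 1129² ✓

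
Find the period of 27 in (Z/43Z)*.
14

43 is prime, so ord(27) divides φ(43) = 42.
Divisors of 42: 1, 2, 3, 6, 7, 14, 21, 42.
Repeated squaring: 27^1 ≡ 27, 27^2 ≡ 41, 27^4 ≡ 4, 27^8 ≡ 16, 27^16 ≡ 41, 27^32 ≡ 4 (mod 43).
Test 27^d mod 43 for each divisor d in increasing order:
27^1 ≡ 27
27^2 ≡ 41
27^3 = 27^2·27^1 ≡ 32
27^6 = 27^4·27^2 ≡ 35
27^7 = 27^4·27^2·27^1 ≡ 42
27^14 = 27^8·27^4·27^2 ≡ 1  ← first divisor giving 1
The order is 14.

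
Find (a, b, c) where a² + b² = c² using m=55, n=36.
(1729, 3960, 4321)

Euclid's formula: a = m² - n², b = 2mn, c = m² + n²
m = 55, n = 36
a = 55² - 36² = 3025 - 1296 = 1729
b = 2 × 55 × 36 = 3960
c = 55² + 36² = 3025 + 1296 = 4321
Verification: 1729² + 3960² = 2989441 + 15681600 = 18671041 = 4321² ✓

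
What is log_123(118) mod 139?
40

Baby-step giant-step with step n = ⌈√139⌉ = 12.
Baby steps 123^j mod 139 (j:value) for j=0..11: 0:1, 1:123, 2:117, 3:74, 4:67, 5:40, 6:55, 7:93, 8:41, 9:39, 10:71, 11:115.
Giant-step multiplier: 123^(-12) ≡ 123^(138-12) = 123^126 ≡ 80 (mod 139).
Giant steps γ_i = 118·80^i mod 139: γ_0=118, γ_1=127, γ_2=13, γ_3=67 (in table at j=4).
x = i·n + j = 3·12 + 4 = 40.
Check: 123^40 ≡ 118 (mod 139).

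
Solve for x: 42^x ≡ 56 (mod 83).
71

Baby-step giant-step with step n = ⌈√83⌉ = 10.
Baby steps 42^j mod 83 (j:value) for j=0..9: 0:1, 1:42, 2:21, 3:52, 4:26, 5:13, 6:48, 7:24, 8:12, 9:6.
Giant-step multiplier: 42^(-10) ≡ 42^(82-10) = 42^72 ≡ 28 (mod 83).
Giant steps γ_i = 56·28^i mod 83: γ_0=56, γ_1=74, γ_2=80, γ_3=82, γ_4=55, γ_5=46, γ_6=43, γ_7=42 (in table at j=1).
x = i·n + j = 7·10 + 1 = 71.
Check: 42^71 ≡ 56 (mod 83).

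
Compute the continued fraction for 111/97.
[1; 6, 1, 13]

Euclidean algorithm steps:
111 = 1 × 97 + 14
97 = 6 × 14 + 13
14 = 1 × 13 + 1
13 = 13 × 1 + 0
Continued fraction: [1; 6, 1, 13]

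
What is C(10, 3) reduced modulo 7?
1

Using Lucas' theorem:
Write n=10 and k=3 in base 7:
n in base 7: [1, 3]
k in base 7: [0, 3]
C(10,3) mod 7 = ∏ C(n_i, k_i) mod 7
Digit binomials (mod 7): C(1,0) = 1; C(3,3) = 1
Product: 1 × 1 = 1 ≡ 1 (mod 7)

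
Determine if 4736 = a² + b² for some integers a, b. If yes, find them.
40² + 56² (a=40, b=56)

Factorization: 4736 = 2^7 × 37
By Fermat: n is sum of two squares iff every prime p ≡ 3 (mod 4) appears to even power.
All primes ≡ 3 (mod 4) appear to even power.
Search a = 0, 1, 2, … for 4736 - a² a perfect square: first hit at a = 40: 4736 - 1600 = 3136 = 56².
4736 = 40² + 56² = 1600 + 3136 ✓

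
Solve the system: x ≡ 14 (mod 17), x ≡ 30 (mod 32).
286

Using Chinese Remainder Theorem:
M = 17 × 32 = 544
M1 = 32, M2 = 17
y1 = 32^(-1) mod 17 = 8
y2 = 17^(-1) mod 32 = 17
x = (14×32×8 + 30×17×17) mod 544 = 286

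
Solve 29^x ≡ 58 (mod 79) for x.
51

Baby-step giant-step with step n = ⌈√79⌉ = 9.
Baby steps 29^j mod 79 (j:value) for j=0..8: 0:1, 1:29, 2:51, 3:57, 4:73, 5:63, 6:10, 7:53, 8:36.
Giant-step multiplier: 29^(-9) ≡ 29^(78-9) = 29^69 ≡ 14 (mod 79).
Giant steps γ_i = 58·14^i mod 79: γ_0=58, γ_1=22, γ_2=71, γ_3=46, γ_4=12, γ_5=10 (in table at j=6).
x = i·n + j = 5·9 + 6 = 51.
Check: 29^51 ≡ 58 (mod 79).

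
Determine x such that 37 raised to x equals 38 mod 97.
73

Baby-step giant-step with step n = ⌈√97⌉ = 10.
Baby steps 37^j mod 97 (j:value) for j=0..9: 0:1, 1:37, 2:11, 3:19, 4:24, 5:15, 6:70, 7:68, 8:91, 9:69.
Giant-step multiplier: 37^(-10) ≡ 37^(96-10) = 37^86 ≡ 72 (mod 97).
Giant steps γ_i = 38·72^i mod 97: γ_0=38, γ_1=20, γ_2=82, γ_3=84, γ_4=34, γ_5=23, γ_6=7, γ_7=19 (in table at j=3).
x = i·n + j = 7·10 + 3 = 73.
Check: 37^73 ≡ 38 (mod 97).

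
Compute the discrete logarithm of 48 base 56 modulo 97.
86

Baby-step giant-step with step n = ⌈√97⌉ = 10.
Baby steps 56^j mod 97 (j:value) for j=0..9: 0:1, 1:56, 2:32, 3:46, 4:54, 5:17, 6:79, 7:59, 8:6, 9:45.
Giant-step multiplier: 56^(-10) ≡ 56^(96-10) = 56^86 ≡ 48 (mod 97).
Giant steps γ_i = 48·48^i mod 97: γ_0=48, γ_1=73, γ_2=12, γ_3=91, γ_4=3, γ_5=47, γ_6=25, γ_7=36, γ_8=79 (in table at j=6).
x = i·n + j = 8·10 + 6 = 86.
Check: 56^86 ≡ 48 (mod 97).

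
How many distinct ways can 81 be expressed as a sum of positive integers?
18004327

p(n) counts ways to write n as a sum of positive integers (order ignored).
Euler's pentagonal recurrence: p(k) = p(k-1) + p(k-2) - p(k-5) - p(k-7) + p(k-12) + p(k-15) - ... (offsets j(3j∓1)/2, signs ++--, p(0)=1, p(<0)=0).
DP table for k = 0..80: p(0)=1, p(1)=1, p(2)=2, p(3)=3, p(4)=5, p(5)=7, p(6)=11, p(7)=15, p(8)=22, p(9)=30, p(10)=42, p(11)=56, p(12)=77, p(13)=101, p(14)=135, p(15)=176, p(16)=231, p(17)=297, p(18)=385, p(19)=490, p(20)=627, p(21)=792, p(22)=1002, p(23)=1255, p(24)=1575, p(25)=1958, p(26)=2436, p(27)=3010, p(28)=3718, p(29)=4565, p(30)=5604, p(31)=6842, p(32)=8349, p(33)=10143, p(34)=12310, p(35)=14883, p(36)=17977, p(37)=21637, p(38)=26015, p(39)=31185, p(40)=37338, p(41)=44583, p(42)=53174, p(43)=63261, p(44)=75175, p(45)=89134, p(46)=105558, p(47)=124754, p(48)=147273, p(49)=173525, p(50)=204226, p(51)=239943, p(52)=281589, p(53)=329931, p(54)=386155, p(55)=451276, p(56)=526823, p(57)=614154, p(58)=715220, p(59)=831820, p(60)=966467, p(61)=1121505, p(62)=1300156, p(63)=1505499, p(64)=1741630, p(65)=2012558, p(66)=2323520, p(67)=2679689, p(68)=3087735, p(69)=3554345, p(70)=4087968, p(71)=4697205, p(72)=5392783, p(73)=6185689, p(74)=7089500, p(75)=8118264, p(76)=9289091, p(77)=10619863, p(78)=12132164, p(79)=13848650, p(80)=15796476.
Final step: p(81) = p(80) + p(79) - p(76) - p(74) + p(69) + p(66) - p(59) - p(55) + p(46) + p(41) - p(30) - p(24) + p(11) + p(4)
= 15796476 + 13848650 - 9289091 - 7089500 + 3554345 + 2323520 - 831820 - 451276 + 105558 + 44583 - 5604 - 1575 + 56 + 5
= 18004327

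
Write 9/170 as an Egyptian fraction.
1/19 + 1/3230

Greedy algorithm:
9/170: ceiling(170/9) = 19, use 1/19
1/3230: ceiling(3230/1) = 3230, use 1/3230
Result: 9/170 = 1/19 + 1/3230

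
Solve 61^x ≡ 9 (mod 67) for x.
30

Baby-step giant-step with step n = ⌈√67⌉ = 9.
Baby steps 61^j mod 67 (j:value) for j=0..8: 0:1, 1:61, 2:36, 3:52, 4:23, 5:63, 6:24, 7:57, 8:60.
Giant-step multiplier: 61^(-9) ≡ 61^(66-9) = 61^57 ≡ 8 (mod 67).
Giant steps γ_i = 9·8^i mod 67: γ_0=9, γ_1=5, γ_2=40, γ_3=52 (in table at j=3).
x = i·n + j = 3·9 + 3 = 30.
Check: 61^30 ≡ 9 (mod 67).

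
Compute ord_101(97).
25

101 is prime, so ord(97) divides φ(101) = 100.
Divisors of 100: 1, 2, 4, 5, 10, 20, 25, 50, 100.
Repeated squaring: 97^1 ≡ 97, 97^2 ≡ 16, 97^4 ≡ 54, 97^8 ≡ 88, 97^16 ≡ 68, 97^32 ≡ 79, 97^64 ≡ 80 (mod 101).
Test 97^d mod 101 for each divisor d in increasing order:
97^1 ≡ 97
97^2 ≡ 16
97^4 ≡ 54
97^5 = 97^4·97^1 ≡ 87
97^10 = 97^8·97^2 ≡ 95
97^20 = 97^16·97^4 ≡ 36
97^25 = 97^16·97^8·97^1 ≡ 1  ← first divisor giving 1
The order is 25.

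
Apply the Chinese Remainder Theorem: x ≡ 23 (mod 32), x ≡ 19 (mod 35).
439

Using Chinese Remainder Theorem:
M = 32 × 35 = 1120
M1 = 35, M2 = 32
y1 = 35^(-1) mod 32 = 11
y2 = 32^(-1) mod 35 = 23
x = (23×35×11 + 19×32×23) mod 1120 = 439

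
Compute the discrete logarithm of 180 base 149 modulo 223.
215

Baby-step giant-step with step n = ⌈√223⌉ = 15.
Baby steps 149^j mod 223 (j:value) for j=0..14: 0:1, 1:149, 2:124, 3:190, 4:212, 5:145, 6:197, 7:140, 8:121, 9:189, 10:63, 11:21, 12:7, 13:151, 14:199.
Giant-step multiplier: 149^(-15) ≡ 149^(222-15) = 149^207 ≡ 195 (mod 223).
Giant steps γ_i = 180·195^i mod 223: γ_0=180, γ_1=89, γ_2=184, γ_3=200, γ_4=198, γ_5=31, γ_6=24, γ_7=220, γ_8=84, γ_9=101, γ_10=71, γ_11=19, γ_12=137, γ_13=178, γ_14=145 (in table at j=5).
x = i·n + j = 14·15 + 5 = 215.
Check: 149^215 ≡ 180 (mod 223).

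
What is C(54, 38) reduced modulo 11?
7

Using Lucas' theorem:
Write n=54 and k=38 in base 11:
n in base 11: [4, 10]
k in base 11: [3, 5]
C(54,38) mod 11 = ∏ C(n_i, k_i) mod 11
Digit binomials (mod 11): C(4,3) = 4; C(10,5) = 252 ≡ 10
Product: 4 × 10 = 40 ≡ 7 (mod 11)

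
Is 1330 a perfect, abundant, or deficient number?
abundant

Proper divisors of 1330: sum = 1 + 2 + 5 + 7 + 10 + 14 + 19 + 35 + 38 + 70 + 95 + 133 + 190 + 266 + 665 = 1550
Since 1550 > 1330, 1330 is abundant.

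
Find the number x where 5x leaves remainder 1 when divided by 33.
20

gcd(5, 33) = 1, so the inverse exists.
Extended Euclidean algorithm on (33, 5):
33 = 6 × 5 + 3  ⟹  3 = (1)·33 + (-6)·5
5 = 1 × 3 + 2  ⟹  2 = (-1)·33 + (7)·5
3 = 1 × 2 + 1  ⟹  1 = (2)·33 + (-13)·5
So (-13)·5 ≡ 1 (mod 33), i.e. 5^(-1) ≡ -13 ≡ 20 (mod 33).
Check: 5 × 20 = 100 ≡ 1 (mod 33)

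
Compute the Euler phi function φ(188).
92

188 = 2^2 × 47
φ(n) = n × ∏(1 - 1/p) for each prime p dividing n
φ(188) = 188 × (1 - 1/2) × (1 - 1/47) = 92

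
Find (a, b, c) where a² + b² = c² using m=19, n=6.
(325, 228, 397)

Euclid's formula: a = m² - n², b = 2mn, c = m² + n²
m = 19, n = 6
a = 19² - 6² = 361 - 36 = 325
b = 2 × 19 × 6 = 228
c = 19² + 6² = 361 + 36 = 397
Verification: 325² + 228² = 105625 + 51984 = 157609 = 397² ✓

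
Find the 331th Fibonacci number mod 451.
89

Matrix identity: Q^n = [[F_(n+1), F_n], [F_n, F_(n-1)]] with Q = [[1,1],[1,0]].
n = 331 = 101001011₂. Square-and-multiply, entries mod 451:
Q^1 = [[1,1],[1,0]]
Q^2 = (Q^1)² = [[2,1],[1,1]]
Q^5 = (Q^2)²·Q = [[8,5],[5,3]]
Q^10 = (Q^5)² = [[89,55],[55,34]]
Q^20 = (Q^10)² = [[122,0],[0,122]]
Q^41 = (Q^20)²·Q = [[1,1],[1,0]]
Q^82 = (Q^41)² = [[2,1],[1,1]]
Q^165 = (Q^82)²·Q = [[8,5],[5,3]]
Q^331 = (Q^165)²·Q = [[144,89],[89,55]]
F_331 mod 451 = Q^331[0][1] = 89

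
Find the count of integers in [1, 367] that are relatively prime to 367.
366

367 = 367
φ(n) = n × ∏(1 - 1/p) for each prime p dividing n
φ(367) = 367 × (1 - 1/367) = 366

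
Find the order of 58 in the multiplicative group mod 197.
196

197 is prime, so ord(58) divides φ(197) = 196.
Divisors of 196: 1, 2, 4, 7, 14, 28, 49, 98, 196.
Repeated squaring: 58^1 ≡ 58, 58^2 ≡ 15, 58^4 ≡ 28, 58^8 ≡ 193, 58^16 ≡ 16, 58^32 ≡ 59, 58^64 ≡ 132, 58^128 ≡ 88 (mod 197).
Test 58^d mod 197 for each divisor d in increasing order:
58^1 ≡ 58
58^2 ≡ 15
58^4 ≡ 28
58^7 = 58^4·58^2·58^1 ≡ 129
58^14 = 58^8·58^4·58^2 ≡ 93
58^28 = 58^16·58^8·58^4 ≡ 178
58^49 = 58^32·58^16·58^1 ≡ 183
58^98 = 58^64·58^32·58^2 ≡ 196
58^196 = 58^128·58^64·58^4 ≡ 1  ← first divisor giving 1
The order is 196.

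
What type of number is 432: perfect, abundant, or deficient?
abundant

Proper divisors of 432: sum = 1 + 2 + 3 + 4 + 6 + 8 + 9 + 12 + ... + 72 + 108 + 144 + 216 (19 divisors) = 808
Since 808 > 432, 432 is abundant.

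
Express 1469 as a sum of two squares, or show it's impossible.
5² + 38² (a=5, b=38)

Factorization: 1469 = 13 × 113
By Fermat: n is sum of two squares iff every prime p ≡ 3 (mod 4) appears to even power.
All primes ≡ 3 (mod 4) appear to even power.
Search a = 0, 1, 2, … for 1469 - a² a perfect square: first hit at a = 5: 1469 - 25 = 1444 = 38².
1469 = 5² + 38² = 25 + 1444 ✓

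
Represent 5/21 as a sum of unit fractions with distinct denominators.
1/5 + 1/27 + 1/945

Greedy algorithm:
5/21: ceiling(21/5) = 5, use 1/5
4/105: ceiling(105/4) = 27, use 1/27
1/945: ceiling(945/1) = 945, use 1/945
Result: 5/21 = 1/5 + 1/27 + 1/945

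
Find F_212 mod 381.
75

Matrix identity: Q^n = [[F_(n+1), F_n], [F_n, F_(n-1)]] with Q = [[1,1],[1,0]].
n = 212 = 11010100₂. Square-and-multiply, entries mod 381:
Q^1 = [[1,1],[1,0]]
Q^3 = (Q^1)²·Q = [[3,2],[2,1]]
Q^6 = (Q^3)² = [[13,8],[8,5]]
Q^13 = (Q^6)²·Q = [[377,233],[233,144]]
Q^26 = (Q^13)² = [[203,235],[235,349]]
Q^53 = (Q^26)²·Q = [[221,41],[41,180]]
Q^106 = (Q^53)² = [[230,58],[58,172]]
Q^212 = (Q^106)² = [[257,75],[75,182]]
F_212 mod 381 = Q^212[0][1] = 75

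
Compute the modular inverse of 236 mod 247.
202

gcd(236, 247) = 1, so the inverse exists.
Extended Euclidean algorithm on (247, 236):
247 = 1 × 236 + 11  ⟹  11 = (1)·247 + (-1)·236
236 = 21 × 11 + 5  ⟹  5 = (-21)·247 + (22)·236
11 = 2 × 5 + 1  ⟹  1 = (43)·247 + (-45)·236
So (-45)·236 ≡ 1 (mod 247), i.e. 236^(-1) ≡ -45 ≡ 202 (mod 247).
Check: 236 × 202 = 47672 ≡ 1 (mod 247)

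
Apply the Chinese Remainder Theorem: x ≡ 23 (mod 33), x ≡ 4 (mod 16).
452

Using Chinese Remainder Theorem:
M = 33 × 16 = 528
M1 = 16, M2 = 33
y1 = 16^(-1) mod 33 = 31
y2 = 33^(-1) mod 16 = 1
x = (23×16×31 + 4×33×1) mod 528 = 452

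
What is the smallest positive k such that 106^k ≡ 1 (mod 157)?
39

157 is prime, so ord(106) divides φ(157) = 156.
Divisors of 156: 1, 2, 3, 4, 6, 12, 13, 26, 39, 52, 78, 156.
Repeated squaring: 106^1 ≡ 106, 106^2 ≡ 89, 106^4 ≡ 71, 106^8 ≡ 17, 106^16 ≡ 132, 106^32 ≡ 154, 106^64 ≡ 9, 106^128 ≡ 81 (mod 157).
Test 106^d mod 157 for each divisor d in increasing order:
106^1 ≡ 106
106^2 ≡ 89
106^3 = 106^2·106^1 ≡ 14
106^4 ≡ 71
106^6 = 106^4·106^2 ≡ 39
106^12 = 106^8·106^4 ≡ 108
106^13 = 106^8·106^4·106^1 ≡ 144
106^26 = 106^16·106^8·106^2 ≡ 12
106^39 = 106^32·106^4·106^2·106^1 ≡ 1  ← first divisor giving 1
The order is 39.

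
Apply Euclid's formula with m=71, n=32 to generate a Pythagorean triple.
(4017, 4544, 6065)

Euclid's formula: a = m² - n², b = 2mn, c = m² + n²
m = 71, n = 32
a = 71² - 32² = 5041 - 1024 = 4017
b = 2 × 71 × 32 = 4544
c = 71² + 32² = 5041 + 1024 = 6065
Verification: 4017² + 4544² = 16136289 + 20647936 = 36784225 = 6065² ✓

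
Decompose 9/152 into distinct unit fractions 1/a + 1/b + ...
1/17 + 1/2584

Greedy algorithm:
9/152: ceiling(152/9) = 17, use 1/17
1/2584: ceiling(2584/1) = 2584, use 1/2584
Result: 9/152 = 1/17 + 1/2584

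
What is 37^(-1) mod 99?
91

gcd(37, 99) = 1, so the inverse exists.
Extended Euclidean algorithm on (99, 37):
99 = 2 × 37 + 25  ⟹  25 = (1)·99 + (-2)·37
37 = 1 × 25 + 12  ⟹  12 = (-1)·99 + (3)·37
25 = 2 × 12 + 1  ⟹  1 = (3)·99 + (-8)·37
So (-8)·37 ≡ 1 (mod 99), i.e. 37^(-1) ≡ -8 ≡ 91 (mod 99).
Check: 37 × 91 = 3367 ≡ 1 (mod 99)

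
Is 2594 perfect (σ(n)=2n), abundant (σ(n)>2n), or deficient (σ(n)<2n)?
deficient

Proper divisors of 2594: sum = 1 + 2 + 1297 = 1300
Since 1300 < 2594, 2594 is deficient.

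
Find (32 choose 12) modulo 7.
0

Using Lucas' theorem:
Write n=32 and k=12 in base 7:
n in base 7: [4, 4]
k in base 7: [1, 5]
C(32,12) mod 7 = ∏ C(n_i, k_i) mod 7
Digit binomials (mod 7): C(4,1) = 4; C(4,5) = 0 (k_i > n_i)
Product: 4 × 0 = 0 ≡ 0 (mod 7)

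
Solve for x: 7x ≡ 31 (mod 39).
x ≡ 10 (mod 39)

gcd(7, 39) = 1, which divides 31, so solutions exist.
Find 7^(-1) mod 39 by the extended Euclidean algorithm:
39 = 5 × 7 + 4  ⟹  4 = (1)·39 + (-5)·7
7 = 1 × 4 + 3  ⟹  3 = (-1)·39 + (6)·7
4 = 1 × 3 + 1  ⟹  1 = (2)·39 + (-11)·7
So (-11)·7 ≡ 1 (mod 39), i.e. 7^(-1) ≡ -11 ≡ 28 (mod 39).
x ≡ 28 × 31 = 868 ≡ 10 (mod 39).
Check: 7 × 10 = 70 ≡ 31 (mod 39).
Unique solution: x ≡ 10 (mod 39)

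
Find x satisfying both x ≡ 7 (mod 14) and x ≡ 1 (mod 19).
77

Using Chinese Remainder Theorem:
M = 14 × 19 = 266
M1 = 19, M2 = 14
y1 = 19^(-1) mod 14 = 3
y2 = 14^(-1) mod 19 = 15
x = (7×19×3 + 1×14×15) mod 266 = 77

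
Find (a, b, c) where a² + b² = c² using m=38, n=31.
(483, 2356, 2405)

Euclid's formula: a = m² - n², b = 2mn, c = m² + n²
m = 38, n = 31
a = 38² - 31² = 1444 - 961 = 483
b = 2 × 38 × 31 = 2356
c = 38² + 31² = 1444 + 961 = 2405
Verification: 483² + 2356² = 233289 + 5550736 = 5784025 = 2405² ✓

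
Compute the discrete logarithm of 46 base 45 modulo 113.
81

Baby-step giant-step with step n = ⌈√113⌉ = 11.
Baby steps 45^j mod 113 (j:value) for j=0..10: 0:1, 1:45, 2:104, 3:47, 4:81, 5:29, 6:62, 7:78, 8:7, 9:89, 10:50.
Giant-step multiplier: 45^(-11) ≡ 45^(112-11) = 45^101 ≡ 79 (mod 113).
Giant steps γ_i = 46·79^i mod 113: γ_0=46, γ_1=18, γ_2=66, γ_3=16, γ_4=21, γ_5=77, γ_6=94, γ_7=81 (in table at j=4).
x = i·n + j = 7·11 + 4 = 81.
Check: 45^81 ≡ 46 (mod 113).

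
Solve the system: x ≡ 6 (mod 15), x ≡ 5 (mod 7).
96

Using Chinese Remainder Theorem:
M = 15 × 7 = 105
M1 = 7, M2 = 15
y1 = 7^(-1) mod 15 = 13
y2 = 15^(-1) mod 7 = 1
x = (6×7×13 + 5×15×1) mod 105 = 96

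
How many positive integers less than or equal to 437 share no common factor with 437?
396

437 = 19 × 23
φ(n) = n × ∏(1 - 1/p) for each prime p dividing n
φ(437) = 437 × (1 - 1/19) × (1 - 1/23) = 396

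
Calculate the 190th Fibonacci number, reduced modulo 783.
485

Matrix identity: Q^n = [[F_(n+1), F_n], [F_n, F_(n-1)]] with Q = [[1,1],[1,0]].
n = 190 = 10111110₂. Square-and-multiply, entries mod 783:
Q^1 = [[1,1],[1,0]]
Q^2 = (Q^1)² = [[2,1],[1,1]]
Q^5 = (Q^2)²·Q = [[8,5],[5,3]]
Q^11 = (Q^5)²·Q = [[144,89],[89,55]]
Q^23 = (Q^11)²·Q = [[171,469],[469,485]]
Q^47 = (Q^23)²·Q = [[153,208],[208,728]]
Q^95 = (Q^47)²·Q = [[144,118],[118,26]]
Q^190 = (Q^95)² = [[208,485],[485,506]]
F_190 mod 783 = Q^190[0][1] = 485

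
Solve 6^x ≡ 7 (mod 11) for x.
3

Baby-step giant-step with step n = ⌈√11⌉ = 4.
Baby steps 6^j mod 11 (j:value) for j=0..3: 0:1, 1:6, 2:3, 3:7.
h = 7 is already in the table at j=3, so x = 3.
Check: 6^3 ≡ 7 (mod 11).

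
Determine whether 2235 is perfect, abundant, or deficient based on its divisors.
deficient

Proper divisors of 2235: sum = 1 + 3 + 5 + 15 + 149 + 447 + 745 = 1365
Since 1365 < 2235, 2235 is deficient.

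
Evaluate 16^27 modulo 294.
106

Repeated squaring. Binary of 27 = 11011.
16^1 ≡ 16 (mod 294); 16^2 ≡ 256 (mod 294); 16^4 ≡ 268 (mod 294); 16^8 ≡ 88 (mod 294); 16^16 ≡ 100 (mod 294)
16^27 = 16^1 × 16^2 × 16^8 × 16^16 ≡ 106 (mod 294)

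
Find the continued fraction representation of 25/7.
[3; 1, 1, 3]

Euclidean algorithm steps:
25 = 3 × 7 + 4
7 = 1 × 4 + 3
4 = 1 × 3 + 1
3 = 3 × 1 + 0
Continued fraction: [3; 1, 1, 3]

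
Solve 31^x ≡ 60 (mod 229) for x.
12

Baby-step giant-step with step n = ⌈√229⌉ = 16.
Baby steps 31^j mod 229 (j:value) for j=0..15: 0:1, 1:31, 2:45, 3:21, 4:193, 5:29, 6:212, 7:160, 8:151, 9:101, 10:154, 11:194, 12:60, 13:28, 14:181, 15:115.
h = 60 is already in the table at j=12, so x = 12.
Check: 31^12 ≡ 60 (mod 229).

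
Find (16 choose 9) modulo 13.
0

Using Lucas' theorem:
Write n=16 and k=9 in base 13:
n in base 13: [1, 3]
k in base 13: [0, 9]
C(16,9) mod 13 = ∏ C(n_i, k_i) mod 13
Digit binomials (mod 13): C(1,0) = 1; C(3,9) = 0 (k_i > n_i)
Product: 1 × 0 = 0 ≡ 0 (mod 13)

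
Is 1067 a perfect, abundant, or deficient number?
deficient

Proper divisors of 1067: sum = 1 + 11 + 97 = 109
Since 109 < 1067, 1067 is deficient.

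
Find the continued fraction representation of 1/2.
[0; 2]

Euclidean algorithm steps:
1 = 0 × 2 + 1
2 = 2 × 1 + 0
Continued fraction: [0; 2]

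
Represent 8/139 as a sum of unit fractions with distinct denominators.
1/18 + 1/501 + 1/417834

Greedy algorithm:
8/139: ceiling(139/8) = 18, use 1/18
5/2502: ceiling(2502/5) = 501, use 1/501
1/417834: ceiling(417834/1) = 417834, use 1/417834
Result: 8/139 = 1/18 + 1/501 + 1/417834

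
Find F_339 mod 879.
686

Matrix identity: Q^n = [[F_(n+1), F_n], [F_n, F_(n-1)]] with Q = [[1,1],[1,0]].
n = 339 = 101010011₂. Square-and-multiply, entries mod 879:
Q^1 = [[1,1],[1,0]]
Q^2 = (Q^1)² = [[2,1],[1,1]]
Q^5 = (Q^2)²·Q = [[8,5],[5,3]]
Q^10 = (Q^5)² = [[89,55],[55,34]]
Q^21 = (Q^10)²·Q = [[131,398],[398,612]]
Q^42 = (Q^21)² = [[644,370],[370,274]]
Q^84 = (Q^42)² = [[503,366],[366,137]]
Q^169 = (Q^84)²·Q = [[631,205],[205,426]]
Q^339 = (Q^169)²·Q = [[258,686],[686,451]]
F_339 mod 879 = Q^339[0][1] = 686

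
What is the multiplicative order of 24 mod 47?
23

47 is prime, so ord(24) divides φ(47) = 46.
Divisors of 46: 1, 2, 23, 46.
Repeated squaring: 24^1 ≡ 24, 24^2 ≡ 12, 24^4 ≡ 3, 24^8 ≡ 9, 24^16 ≡ 34, 24^32 ≡ 28 (mod 47).
Test 24^d mod 47 for each divisor d in increasing order:
24^1 ≡ 24
24^2 ≡ 12
24^23 = 24^16·24^4·24^2·24^1 ≡ 1  ← first divisor giving 1
The order is 23.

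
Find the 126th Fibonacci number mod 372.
8

Matrix identity: Q^n = [[F_(n+1), F_n], [F_n, F_(n-1)]] with Q = [[1,1],[1,0]].
n = 126 = 1111110₂. Square-and-multiply, entries mod 372:
Q^1 = [[1,1],[1,0]]
Q^3 = (Q^1)²·Q = [[3,2],[2,1]]
Q^7 = (Q^3)²·Q = [[21,13],[13,8]]
Q^15 = (Q^7)²·Q = [[243,238],[238,5]]
Q^31 = (Q^15)²·Q = [[249,1],[1,248]]
Q^63 = (Q^31)²·Q = [[3,250],[250,125]]
Q^126 = (Q^63)² = [[13,8],[8,5]]
F_126 mod 372 = Q^126[0][1] = 8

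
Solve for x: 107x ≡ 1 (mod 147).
11

gcd(107, 147) = 1, so the inverse exists.
Extended Euclidean algorithm on (147, 107):
147 = 1 × 107 + 40  ⟹  40 = (1)·147 + (-1)·107
107 = 2 × 40 + 27  ⟹  27 = (-2)·147 + (3)·107
40 = 1 × 27 + 13  ⟹  13 = (3)·147 + (-4)·107
27 = 2 × 13 + 1  ⟹  1 = (-8)·147 + (11)·107
So (11)·107 ≡ 1 (mod 147), i.e. 107^(-1) ≡ 11 (mod 147).
Check: 107 × 11 = 1177 ≡ 1 (mod 147)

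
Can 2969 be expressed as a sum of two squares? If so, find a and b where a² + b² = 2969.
37² + 40² (a=37, b=40)

Factorization: 2969 = 2969
By Fermat: n is sum of two squares iff every prime p ≡ 3 (mod 4) appears to even power.
All primes ≡ 3 (mod 4) appear to even power.
Search a = 0, 1, 2, … for 2969 - a² a perfect square: first hit at a = 37: 2969 - 1369 = 1600 = 40².
2969 = 37² + 40² = 1369 + 1600 ✓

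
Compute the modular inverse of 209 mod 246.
113

gcd(209, 246) = 1, so the inverse exists.
Extended Euclidean algorithm on (246, 209):
246 = 1 × 209 + 37  ⟹  37 = (1)·246 + (-1)·209
209 = 5 × 37 + 24  ⟹  24 = (-5)·246 + (6)·209
37 = 1 × 24 + 13  ⟹  13 = (6)·246 + (-7)·209
24 = 1 × 13 + 11  ⟹  11 = (-11)·246 + (13)·209
13 = 1 × 11 + 2  ⟹  2 = (17)·246 + (-20)·209
11 = 5 × 2 + 1  ⟹  1 = (-96)·246 + (113)·209
So (113)·209 ≡ 1 (mod 246), i.e. 209^(-1) ≡ 113 (mod 246).
Check: 209 × 113 = 23617 ≡ 1 (mod 246)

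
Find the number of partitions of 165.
172389800255

p(n) counts ways to write n as a sum of positive integers (order ignored).
Euler's pentagonal recurrence: p(k) = p(k-1) + p(k-2) - p(k-5) - p(k-7) + p(k-12) + p(k-15) - ... (offsets j(3j∓1)/2, signs ++--, p(0)=1, p(<0)=0).
DP table for k = 0..164: p(0)=1, p(1)=1, p(2)=2, p(3)=3, p(4)=5, p(5)=7, p(6)=11, p(7)=15, p(8)=22, p(9)=30, p(10)=42, p(11)=56, p(12)=77, p(13)=101, p(14)=135, p(15)=176, p(16)=231, p(17)=297, p(18)=385, p(19)=490, p(20)=627, p(21)=792, p(22)=1002, p(23)=1255, p(24)=1575, p(25)=1958, p(26)=2436, p(27)=3010, p(28)=3718, p(29)=4565, p(30)=5604, p(31)=6842, p(32)=8349, p(33)=10143, p(34)=12310, p(35)=14883, p(36)=17977, p(37)=21637, p(38)=26015, p(39)=31185, p(40)=37338, p(41)=44583, p(42)=53174, p(43)=63261, p(44)=75175, p(45)=89134, p(46)=105558, p(47)=124754, p(48)=147273, p(49)=173525, p(50)=204226, p(51)=239943, p(52)=281589, p(53)=329931, p(54)=386155, p(55)=451276, p(56)=526823, p(57)=614154, p(58)=715220, p(59)=831820, p(60)=966467, p(61)=1121505, p(62)=1300156, p(63)=1505499, p(64)=1741630, p(65)=2012558, p(66)=2323520, p(67)=2679689, p(68)=3087735, p(69)=3554345, p(70)=4087968, p(71)=4697205, p(72)=5392783, p(73)=6185689, p(74)=7089500, p(75)=8118264, p(76)=9289091, p(77)=10619863, p(78)=12132164, p(79)=13848650, p(80)=15796476, p(81)=18004327, p(82)=20506255, p(83)=23338469, p(84)=26543660, p(85)=30167357, p(86)=34262962, p(87)=38887673, p(88)=44108109, p(89)=49995925, p(90)=56634173, p(91)=64112359, p(92)=72533807, p(93)=82010177, p(94)=92669720, p(95)=104651419, p(96)=118114304, p(97)=133230930, p(98)=150198136, p(99)=169229875, p(100)=190569292, p(101)=214481126, p(102)=241265379, p(103)=271248950, p(104)=304801365, p(105)=342325709, p(106)=384276336, p(107)=431149389, p(108)=483502844, p(109)=541946240, p(110)=607163746, p(111)=679903203, p(112)=761002156, p(113)=851376628, p(114)=952050665, p(115)=1064144451, p(116)=1188908248, p(117)=1327710076, p(118)=1482074143, p(119)=1653668665, p(120)=1844349560, p(121)=2056148051, p(122)=2291320912, p(123)=2552338241, p(124)=2841940500, p(125)=3163127352, p(126)=3519222692, p(127)=3913864295, p(128)=4351078600, p(129)=4835271870, p(130)=5371315400, p(131)=5964539504, p(132)=6620830889, p(133)=7346629512, p(134)=8149040695, p(135)=9035836076, p(136)=10015581680, p(137)=11097645016, p(138)=12292341831, p(139)=13610949895, p(140)=15065878135, p(141)=16670689208, p(142)=18440293320, p(143)=20390982757, p(144)=22540654445, p(145)=24908858009, p(146)=27517052599, p(147)=30388671978, p(148)=33549419497, p(149)=37027355200, p(150)=40853235313, p(151)=45060624582, p(152)=49686288421, p(153)=54770336324, p(154)=60356673280, p(155)=66493182097, p(156)=73232243759, p(157)=80630964769, p(158)=88751778802, p(159)=97662728555, p(160)=107438159466, p(161)=118159068427, p(162)=129913904637, p(163)=142798995930, p(164)=156919475295.
Final step: p(165) = p(164) + p(163) - p(160) - p(158) + p(153) + p(150) - p(143) - p(139) + p(130) + p(125) - p(114) - p(108) + p(95) + p(88) - p(73) - p(65) + p(48) + p(39) - p(20) - p(10)
= 156919475295 + 142798995930 - 107438159466 - 88751778802 + 54770336324 + 40853235313 - 20390982757 - 13610949895 + 5371315400 + 3163127352 - 952050665 - 483502844 + 104651419 + 44108109 - 6185689 - 2012558 + 147273 + 31185 - 627 - 42
= 172389800255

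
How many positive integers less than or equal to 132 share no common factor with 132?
40

132 = 2^2 × 3 × 11
φ(n) = n × ∏(1 - 1/p) for each prime p dividing n
φ(132) = 132 × (1 - 1/2) × (1 - 1/3) × (1 - 1/11) = 40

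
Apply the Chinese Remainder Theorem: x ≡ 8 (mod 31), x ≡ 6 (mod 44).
1062

Using Chinese Remainder Theorem:
M = 31 × 44 = 1364
M1 = 44, M2 = 31
y1 = 44^(-1) mod 31 = 12
y2 = 31^(-1) mod 44 = 27
x = (8×44×12 + 6×31×27) mod 1364 = 1062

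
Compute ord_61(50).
4

61 is prime, so ord(50) divides φ(61) = 60.
Divisors of 60: 1, 2, 3, 4, 5, 6, 10, 12, 15, 20, 30, 60.
Repeated squaring: 50^1 ≡ 50, 50^2 ≡ 60, 50^4 ≡ 1, 50^8 ≡ 1, 50^16 ≡ 1, 50^32 ≡ 1 (mod 61).
Test 50^d mod 61 for each divisor d in increasing order:
50^1 ≡ 50
50^2 ≡ 60
50^3 = 50^2·50^1 ≡ 11
50^4 ≡ 1  ← first divisor giving 1
The order is 4.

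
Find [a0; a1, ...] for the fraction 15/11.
[1; 2, 1, 3]

Euclidean algorithm steps:
15 = 1 × 11 + 4
11 = 2 × 4 + 3
4 = 1 × 3 + 1
3 = 3 × 1 + 0
Continued fraction: [1; 2, 1, 3]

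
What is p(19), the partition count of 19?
490

p(n) counts ways to write n as a sum of positive integers (order ignored).
Euler's pentagonal recurrence: p(k) = p(k-1) + p(k-2) - p(k-5) - p(k-7) + p(k-12) + p(k-15) - ... (offsets j(3j∓1)/2, signs ++--, p(0)=1, p(<0)=0).
DP table for k = 0..18: p(0)=1, p(1)=1, p(2)=2, p(3)=3, p(4)=5, p(5)=7, p(6)=11, p(7)=15, p(8)=22, p(9)=30, p(10)=42, p(11)=56, p(12)=77, p(13)=101, p(14)=135, p(15)=176, p(16)=231, p(17)=297, p(18)=385.
Final step: p(19) = p(18) + p(17) - p(14) - p(12) + p(7) + p(4)
= 385 + 297 - 135 - 77 + 15 + 5
= 490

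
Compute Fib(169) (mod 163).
158

Matrix identity: Q^n = [[F_(n+1), F_n], [F_n, F_(n-1)]] with Q = [[1,1],[1,0]].
n = 169 = 10101001₂. Square-and-multiply, entries mod 163:
Q^1 = [[1,1],[1,0]]
Q^2 = (Q^1)² = [[2,1],[1,1]]
Q^5 = (Q^2)²·Q = [[8,5],[5,3]]
Q^10 = (Q^5)² = [[89,55],[55,34]]
Q^21 = (Q^10)²·Q = [[107,25],[25,82]]
Q^42 = (Q^21)² = [[12,161],[161,14]]
Q^84 = (Q^42)² = [[148,111],[111,37]]
Q^169 = (Q^84)²·Q = [[155,158],[158,160]]
F_169 mod 163 = Q^169[0][1] = 158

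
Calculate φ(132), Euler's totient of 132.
40

132 = 2^2 × 3 × 11
φ(n) = n × ∏(1 - 1/p) for each prime p dividing n
φ(132) = 132 × (1 - 1/2) × (1 - 1/3) × (1 - 1/11) = 40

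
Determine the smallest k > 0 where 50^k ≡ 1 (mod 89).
22

89 is prime, so ord(50) divides φ(89) = 88.
Divisors of 88: 1, 2, 4, 8, 11, 22, 44, 88.
Repeated squaring: 50^1 ≡ 50, 50^2 ≡ 8, 50^4 ≡ 64, 50^8 ≡ 2, 50^16 ≡ 4, 50^32 ≡ 16, 50^64 ≡ 78 (mod 89).
Test 50^d mod 89 for each divisor d in increasing order:
50^1 ≡ 50
50^2 ≡ 8
50^4 ≡ 64
50^8 ≡ 2
50^11 = 50^8·50^2·50^1 ≡ 88
50^22 = 50^16·50^4·50^2 ≡ 1  ← first divisor giving 1
The order is 22.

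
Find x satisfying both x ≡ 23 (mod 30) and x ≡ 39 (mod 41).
203

Using Chinese Remainder Theorem:
M = 30 × 41 = 1230
M1 = 41, M2 = 30
y1 = 41^(-1) mod 30 = 11
y2 = 30^(-1) mod 41 = 26
x = (23×41×11 + 39×30×26) mod 1230 = 203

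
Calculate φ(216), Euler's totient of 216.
72

216 = 2^3 × 3^3
φ(n) = n × ∏(1 - 1/p) for each prime p dividing n
φ(216) = 216 × (1 - 1/2) × (1 - 1/3) = 72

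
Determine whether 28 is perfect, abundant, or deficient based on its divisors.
perfect

Proper divisors of 28: sum = 1 + 2 + 4 + 7 + 14 = 28
Since 28 = 28, 28 is perfect.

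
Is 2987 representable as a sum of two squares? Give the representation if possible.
Not possible

Factorization: 2987 = 29 × 103
By Fermat: n is sum of two squares iff every prime p ≡ 3 (mod 4) appears to even power.
Prime(s) ≡ 3 (mod 4) with odd exponent: [(103, 1)]
Therefore 2987 cannot be expressed as a² + b².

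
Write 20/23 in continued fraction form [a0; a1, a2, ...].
[0; 1, 6, 1, 2]

Euclidean algorithm steps:
20 = 0 × 23 + 20
23 = 1 × 20 + 3
20 = 6 × 3 + 2
3 = 1 × 2 + 1
2 = 2 × 1 + 0
Continued fraction: [0; 1, 6, 1, 2]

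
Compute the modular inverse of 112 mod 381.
364

gcd(112, 381) = 1, so the inverse exists.
Extended Euclidean algorithm on (381, 112):
381 = 3 × 112 + 45  ⟹  45 = (1)·381 + (-3)·112
112 = 2 × 45 + 22  ⟹  22 = (-2)·381 + (7)·112
45 = 2 × 22 + 1  ⟹  1 = (5)·381 + (-17)·112
So (-17)·112 ≡ 1 (mod 381), i.e. 112^(-1) ≡ -17 ≡ 364 (mod 381).
Check: 112 × 364 = 40768 ≡ 1 (mod 381)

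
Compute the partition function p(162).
129913904637

p(n) counts ways to write n as a sum of positive integers (order ignored).
Euler's pentagonal recurrence: p(k) = p(k-1) + p(k-2) - p(k-5) - p(k-7) + p(k-12) + p(k-15) - ... (offsets j(3j∓1)/2, signs ++--, p(0)=1, p(<0)=0).
DP table for k = 0..161: p(0)=1, p(1)=1, p(2)=2, p(3)=3, p(4)=5, p(5)=7, p(6)=11, p(7)=15, p(8)=22, p(9)=30, p(10)=42, p(11)=56, p(12)=77, p(13)=101, p(14)=135, p(15)=176, p(16)=231, p(17)=297, p(18)=385, p(19)=490, p(20)=627, p(21)=792, p(22)=1002, p(23)=1255, p(24)=1575, p(25)=1958, p(26)=2436, p(27)=3010, p(28)=3718, p(29)=4565, p(30)=5604, p(31)=6842, p(32)=8349, p(33)=10143, p(34)=12310, p(35)=14883, p(36)=17977, p(37)=21637, p(38)=26015, p(39)=31185, p(40)=37338, p(41)=44583, p(42)=53174, p(43)=63261, p(44)=75175, p(45)=89134, p(46)=105558, p(47)=124754, p(48)=147273, p(49)=173525, p(50)=204226, p(51)=239943, p(52)=281589, p(53)=329931, p(54)=386155, p(55)=451276, p(56)=526823, p(57)=614154, p(58)=715220, p(59)=831820, p(60)=966467, p(61)=1121505, p(62)=1300156, p(63)=1505499, p(64)=1741630, p(65)=2012558, p(66)=2323520, p(67)=2679689, p(68)=3087735, p(69)=3554345, p(70)=4087968, p(71)=4697205, p(72)=5392783, p(73)=6185689, p(74)=7089500, p(75)=8118264, p(76)=9289091, p(77)=10619863, p(78)=12132164, p(79)=13848650, p(80)=15796476, p(81)=18004327, p(82)=20506255, p(83)=23338469, p(84)=26543660, p(85)=30167357, p(86)=34262962, p(87)=38887673, p(88)=44108109, p(89)=49995925, p(90)=56634173, p(91)=64112359, p(92)=72533807, p(93)=82010177, p(94)=92669720, p(95)=104651419, p(96)=118114304, p(97)=133230930, p(98)=150198136, p(99)=169229875, p(100)=190569292, p(101)=214481126, p(102)=241265379, p(103)=271248950, p(104)=304801365, p(105)=342325709, p(106)=384276336, p(107)=431149389, p(108)=483502844, p(109)=541946240, p(110)=607163746, p(111)=679903203, p(112)=761002156, p(113)=851376628, p(114)=952050665, p(115)=1064144451, p(116)=1188908248, p(117)=1327710076, p(118)=1482074143, p(119)=1653668665, p(120)=1844349560, p(121)=2056148051, p(122)=2291320912, p(123)=2552338241, p(124)=2841940500, p(125)=3163127352, p(126)=3519222692, p(127)=3913864295, p(128)=4351078600, p(129)=4835271870, p(130)=5371315400, p(131)=5964539504, p(132)=6620830889, p(133)=7346629512, p(134)=8149040695, p(135)=9035836076, p(136)=10015581680, p(137)=11097645016, p(138)=12292341831, p(139)=13610949895, p(140)=15065878135, p(141)=16670689208, p(142)=18440293320, p(143)=20390982757, p(144)=22540654445, p(145)=24908858009, p(146)=27517052599, p(147)=30388671978, p(148)=33549419497, p(149)=37027355200, p(150)=40853235313, p(151)=45060624582, p(152)=49686288421, p(153)=54770336324, p(154)=60356673280, p(155)=66493182097, p(156)=73232243759, p(157)=80630964769, p(158)=88751778802, p(159)=97662728555, p(160)=107438159466, p(161)=118159068427.
Final step: p(162) = p(161) + p(160) - p(157) - p(155) + p(150) + p(147) - p(140) - p(136) + p(127) + p(122) - p(111) - p(105) + p(92) + p(85) - p(70) - p(62) + p(45) + p(36) - p(17) - p(7)
= 118159068427 + 107438159466 - 80630964769 - 66493182097 + 40853235313 + 30388671978 - 15065878135 - 10015581680 + 3913864295 + 2291320912 - 679903203 - 342325709 + 72533807 + 30167357 - 4087968 - 1300156 + 89134 + 17977 - 297 - 15
= 129913904637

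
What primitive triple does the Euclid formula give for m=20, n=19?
(39, 760, 761)

Euclid's formula: a = m² - n², b = 2mn, c = m² + n²
m = 20, n = 19
a = 20² - 19² = 400 - 361 = 39
b = 2 × 20 × 19 = 760
c = 20² + 19² = 400 + 361 = 761
Verification: 39² + 760² = 1521 + 577600 = 579121 = 761² ✓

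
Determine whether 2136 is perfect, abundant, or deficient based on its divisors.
abundant

Proper divisors of 2136: sum = 1 + 2 + 3 + 4 + 6 + 8 + 12 + 24 + 89 + 178 + 267 + 356 + 534 + 712 + 1068 = 3264
Since 3264 > 2136, 2136 is abundant.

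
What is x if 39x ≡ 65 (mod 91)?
x ≡ 4 (mod 7)

gcd(39, 91) = 13, which divides 65, so solutions exist.
Divide through by 13: 3x ≡ 5 (mod 7).
Find 3^(-1) mod 7 by the extended Euclidean algorithm:
7 = 2 × 3 + 1  ⟹  1 = (1)·7 + (-2)·3
So (-2)·3 ≡ 1 (mod 7), i.e. 3^(-1) ≡ -2 ≡ 5 (mod 7).
x ≡ 5 × 5 = 25 ≡ 4 (mod 7).
Check: 39 × 4 = 156 ≡ 65 (mod 91).
x ≡ 4 (mod 7), giving 13 solutions mod 91.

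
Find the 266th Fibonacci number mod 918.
649

Matrix identity: Q^n = [[F_(n+1), F_n], [F_n, F_(n-1)]] with Q = [[1,1],[1,0]].
n = 266 = 100001010₂. Square-and-multiply, entries mod 918:
Q^1 = [[1,1],[1,0]]
Q^2 = (Q^1)² = [[2,1],[1,1]]
Q^4 = (Q^2)² = [[5,3],[3,2]]
Q^8 = (Q^4)² = [[34,21],[21,13]]
Q^16 = (Q^8)² = [[679,69],[69,610]]
Q^33 = (Q^16)²·Q = [[271,376],[376,813]]
Q^66 = (Q^33)² = [[5,910],[910,13]]
Q^133 = (Q^66)²·Q = [[863,89],[89,774]]
Q^266 = (Q^133)² = [[848,649],[649,199]]
F_266 mod 918 = Q^266[0][1] = 649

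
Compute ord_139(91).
23

139 is prime, so ord(91) divides φ(139) = 138.
Divisors of 138: 1, 2, 3, 6, 23, 46, 69, 138.
Repeated squaring: 91^1 ≡ 91, 91^2 ≡ 80, 91^4 ≡ 6, 91^8 ≡ 36, 91^16 ≡ 45, 91^32 ≡ 79, 91^64 ≡ 125, 91^128 ≡ 57 (mod 139).
Test 91^d mod 139 for each divisor d in increasing order:
91^1 ≡ 91
91^2 ≡ 80
91^3 = 91^2·91^1 ≡ 52
91^6 = 91^4·91^2 ≡ 63
91^23 = 91^16·91^4·91^2·91^1 ≡ 1  ← first divisor giving 1
The order is 23.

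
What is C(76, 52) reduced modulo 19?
0

Using Lucas' theorem:
Write n=76 and k=52 in base 19:
n in base 19: [4, 0]
k in base 19: [2, 14]
C(76,52) mod 19 = ∏ C(n_i, k_i) mod 19
Digit binomials (mod 19): C(4,2) = 6; C(0,14) = 0 (k_i > n_i)
Product: 6 × 0 = 0 ≡ 0 (mod 19)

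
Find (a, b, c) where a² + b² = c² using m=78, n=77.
(155, 12012, 12013)

Euclid's formula: a = m² - n², b = 2mn, c = m² + n²
m = 78, n = 77
a = 78² - 77² = 6084 - 5929 = 155
b = 2 × 78 × 77 = 12012
c = 78² + 77² = 6084 + 5929 = 12013
Verification: 155² + 12012² = 24025 + 144288144 = 144312169 = 12013² ✓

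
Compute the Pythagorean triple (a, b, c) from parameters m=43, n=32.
(825, 2752, 2873)

Euclid's formula: a = m² - n², b = 2mn, c = m² + n²
m = 43, n = 32
a = 43² - 32² = 1849 - 1024 = 825
b = 2 × 43 × 32 = 2752
c = 43² + 32² = 1849 + 1024 = 2873
Verification: 825² + 2752² = 680625 + 7573504 = 8254129 = 2873² ✓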